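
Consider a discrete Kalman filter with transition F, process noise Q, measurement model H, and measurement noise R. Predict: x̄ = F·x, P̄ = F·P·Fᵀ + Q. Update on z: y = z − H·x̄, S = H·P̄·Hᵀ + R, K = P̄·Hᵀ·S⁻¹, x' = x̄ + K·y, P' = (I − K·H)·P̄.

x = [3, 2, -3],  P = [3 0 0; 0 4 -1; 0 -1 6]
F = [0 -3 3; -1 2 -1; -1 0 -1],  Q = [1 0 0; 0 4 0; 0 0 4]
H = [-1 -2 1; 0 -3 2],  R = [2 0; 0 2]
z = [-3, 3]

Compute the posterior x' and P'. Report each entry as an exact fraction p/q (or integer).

x̄ = F·x = [-15, 4, 0]
P̄ = F·P·Fᵀ + Q = [109 -51 -21; -51 33 11; -21 11 13]
y = z − H·x̄ = [-10, 15]
S = H·P̄·Hᵀ + R = [50 36; 36 219]
K = P̄·Hᵀ·S⁻¹ = [-1688/1609 1093/1609; 316/1609 -1853/4827; 480/1609 -391/4827]
x' = x̄ + K·y = [9140/1609, -5989/1609, -6755/1609]
P' = (I − K·H)·P̄ = [6794/1609 -4650/1609 -5882/1609; -4650/1609 20402/4827 28750/4827; -5882/1609 28750/4827 42734/4827]

x' = [9140/1609, -5989/1609, -6755/1609]
P' = [6794/1609 -4650/1609 -5882/1609; -4650/1609 20402/4827 28750/4827; -5882/1609 28750/4827 42734/4827]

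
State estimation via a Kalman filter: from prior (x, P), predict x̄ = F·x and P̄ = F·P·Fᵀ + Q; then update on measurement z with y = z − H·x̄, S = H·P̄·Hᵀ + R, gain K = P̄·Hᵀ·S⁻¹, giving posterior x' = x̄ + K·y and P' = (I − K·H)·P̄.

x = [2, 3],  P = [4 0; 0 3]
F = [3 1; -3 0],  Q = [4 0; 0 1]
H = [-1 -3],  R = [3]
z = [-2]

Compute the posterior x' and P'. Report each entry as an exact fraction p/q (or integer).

x' = [752/163, -153/163]
P' = [2784/163 -993/163; -993/163 406/163]

x̄ = F·x = [9, -6]
P̄ = F·P·Fᵀ + Q = [43 -36; -36 37]
y = z − H·x̄ = [-11]
S = H·P̄·Hᵀ + R = [163]
K = P̄·Hᵀ·S⁻¹ = [65/163; -75/163]
x' = x̄ + K·y = [752/163, -153/163]
P' = (I − K·H)·P̄ = [2784/163 -993/163; -993/163 406/163]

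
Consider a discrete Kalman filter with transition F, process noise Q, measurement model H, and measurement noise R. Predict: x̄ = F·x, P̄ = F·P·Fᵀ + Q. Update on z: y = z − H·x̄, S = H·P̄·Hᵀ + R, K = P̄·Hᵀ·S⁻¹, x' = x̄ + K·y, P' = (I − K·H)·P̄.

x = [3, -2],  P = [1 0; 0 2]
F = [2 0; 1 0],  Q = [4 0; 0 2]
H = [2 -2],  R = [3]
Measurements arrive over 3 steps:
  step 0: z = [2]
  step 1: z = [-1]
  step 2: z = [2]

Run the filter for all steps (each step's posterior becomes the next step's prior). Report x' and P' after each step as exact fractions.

step 0: x' = [138/31, 101/31], P' = [104/31 86/31; 86/31 89/31]
step 1: x' = [4580/1253, 678/179], P' = [7604/1253 944/179; 944/179 926/179]
step 2: x' = [254920/64247, 180692/64247], P' = [511372/64247 450712/64247; 450712/64247 435418/64247]

step 0: x̄ = F·x = [6, 3]
step 0: P̄ = F·P·Fᵀ + Q = [8 2; 2 3]
step 0: y = z − H·x̄ = [-4]
step 0: S = H·P̄·Hᵀ + R = [31]
step 0: K = P̄·Hᵀ·S⁻¹ = [12/31; -2/31]
step 0: x' = x̄ + K·y = [138/31, 101/31]
step 0: P' = (I − K·H)·P̄ = [104/31 86/31; 86/31 89/31]
step 1: x̄ = F·x = [276/31, 138/31]
step 1: P̄ = F·P·Fᵀ + Q = [540/31 208/31; 208/31 166/31]
step 1: y = z − H·x̄ = [-307/31]
step 1: S = H·P̄·Hᵀ + R = [1253/31]
step 1: K = P̄·Hᵀ·S⁻¹ = [664/1253; 12/179]
step 1: x' = x̄ + K·y = [4580/1253, 678/179]
step 1: P' = (I − K·H)·P̄ = [7604/1253 944/179; 944/179 926/179]
step 2: x̄ = F·x = [9160/1253, 4580/1253]
step 2: P̄ = F·P·Fᵀ + Q = [35428/1253 15208/1253; 15208/1253 10110/1253]
step 2: y = z − H·x̄ = [-6654/1253]
step 2: S = H·P̄·Hᵀ + R = [64247/1253]
step 2: K = P̄·Hᵀ·S⁻¹ = [40440/64247; 10196/64247]
step 2: x' = x̄ + K·y = [254920/64247, 180692/64247]
step 2: P' = (I − K·H)·P̄ = [511372/64247 450712/64247; 450712/64247 435418/64247]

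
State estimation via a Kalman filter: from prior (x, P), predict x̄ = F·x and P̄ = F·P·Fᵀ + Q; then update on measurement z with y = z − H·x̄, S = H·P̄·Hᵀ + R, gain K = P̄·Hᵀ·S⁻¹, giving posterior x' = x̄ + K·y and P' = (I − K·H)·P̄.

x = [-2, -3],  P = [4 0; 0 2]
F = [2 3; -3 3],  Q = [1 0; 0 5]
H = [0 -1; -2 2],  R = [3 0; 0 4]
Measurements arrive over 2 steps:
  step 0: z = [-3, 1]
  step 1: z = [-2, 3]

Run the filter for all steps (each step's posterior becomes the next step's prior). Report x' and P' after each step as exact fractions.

step 0: x' = [115/219, 209/146], P' = [8221/2409 2023/803; 2023/803 2088/803]
step 1: x' = [536739/582703, 2742175/1165406], P' = [9346223/2913515 6606078/2913515; 6606078/2913515 6739053/2913515]

step 0: x̄ = F·x = [-13, -3]
step 0: P̄ = F·P·Fᵀ + Q = [35 -6; -6 59]
step 0: y = z − H·x̄ = [-6, -19]
step 0: S = H·P̄·Hᵀ + R = [62 -130; -130 428]
step 0: K = P̄·Hᵀ·S⁻¹ = [-2023/2409 -1076/2409; -696/803 65/1606]
step 0: x' = x̄ + K·y = [115/219, 209/146]
step 0: P' = (I − K·H)·P̄ = [8221/2409 2023/803; 2023/803 2088/803]
step 1: x̄ = F·x = [2341/438, 397/146]
step 1: P̄ = F·P·Fᵀ + Q = [164497/2409 -3719/803; -3719/803 11056/803]
step 1: y = z − H·x̄ = [105/146, 1807/219]
step 1: S = H·P̄·Hᵀ + R = [13465/803 -29550/803; -29550/803 889552/2409]
step 1: K = P̄·Hᵀ·S⁻¹ = [-2202026/2913515 -548029/1165406; -2246351/2913515 26595/1165406]
step 1: x' = x̄ + K·y = [536739/582703, 2742175/1165406]
step 1: P' = (I − K·H)·P̄ = [9346223/2913515 6606078/2913515; 6606078/2913515 6739053/2913515]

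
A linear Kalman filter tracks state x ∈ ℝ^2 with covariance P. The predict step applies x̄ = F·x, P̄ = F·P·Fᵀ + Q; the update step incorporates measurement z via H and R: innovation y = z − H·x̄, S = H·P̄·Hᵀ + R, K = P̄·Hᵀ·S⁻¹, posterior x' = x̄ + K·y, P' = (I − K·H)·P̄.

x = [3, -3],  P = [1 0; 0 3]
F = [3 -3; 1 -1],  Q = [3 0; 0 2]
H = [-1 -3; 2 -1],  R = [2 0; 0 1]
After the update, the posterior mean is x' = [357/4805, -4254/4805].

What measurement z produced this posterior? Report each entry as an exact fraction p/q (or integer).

z = [3, 1]

x̄ = F·x = [18, 6]
P̄ = F·P·Fᵀ + Q = [39 12; 12 6]
S = H·P̄·Hᵀ + R = [167 -120; -120 115]
K = P̄·Hᵀ·S⁻¹ = [-141/961 2022/4805; -258/961 -594/4805]
x' − x̄ = [-86133/4805, -33084/4805] = K·y
y = (KᵀK)⁻¹·Kᵀ·(x' − x̄) = [39, -29]
z = y + H·x̄ = [39, -29] + [-36, 30] = [3, 1]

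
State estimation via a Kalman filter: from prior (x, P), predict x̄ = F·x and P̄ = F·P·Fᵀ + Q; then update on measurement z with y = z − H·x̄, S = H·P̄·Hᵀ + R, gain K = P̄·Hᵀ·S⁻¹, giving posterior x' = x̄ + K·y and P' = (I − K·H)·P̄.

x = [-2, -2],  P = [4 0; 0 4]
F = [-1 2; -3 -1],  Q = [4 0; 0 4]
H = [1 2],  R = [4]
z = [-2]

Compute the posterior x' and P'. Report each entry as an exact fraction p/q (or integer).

x' = [-238/55, 72/55]
P' = [1064/55 -516/55; -516/55 304/55]

x̄ = F·x = [-2, 8]
P̄ = F·P·Fᵀ + Q = [24 4; 4 44]
y = z − H·x̄ = [-16]
S = H·P̄·Hᵀ + R = [220]
K = P̄·Hᵀ·S⁻¹ = [8/55; 23/55]
x' = x̄ + K·y = [-238/55, 72/55]
P' = (I − K·H)·P̄ = [1064/55 -516/55; -516/55 304/55]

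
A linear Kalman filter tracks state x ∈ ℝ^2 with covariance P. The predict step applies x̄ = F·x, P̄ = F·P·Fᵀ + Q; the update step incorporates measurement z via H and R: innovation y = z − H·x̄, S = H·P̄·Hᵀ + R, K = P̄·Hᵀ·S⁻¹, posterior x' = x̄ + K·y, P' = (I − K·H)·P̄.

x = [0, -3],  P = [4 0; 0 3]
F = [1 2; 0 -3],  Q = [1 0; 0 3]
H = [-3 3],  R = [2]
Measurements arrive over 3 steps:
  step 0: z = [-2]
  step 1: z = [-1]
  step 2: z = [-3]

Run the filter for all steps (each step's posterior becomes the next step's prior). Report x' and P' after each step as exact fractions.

step 0: x̄ = F·x = [-6, 9]
step 0: P̄ = F·P·Fᵀ + Q = [17 -18; -18 30]
step 0: y = z − H·x̄ = [-47]
step 0: S = H·P̄·Hᵀ + R = [749]
step 0: K = P̄·Hᵀ·S⁻¹ = [-15/107; 144/749]
step 0: x' = x̄ + K·y = [63/107, -27/749]
step 0: P' = (I − K·H)·P̄ = [244/107 234/107; 234/107 1734/749]
step 1: x̄ = F·x = [387/749, 81/749]
step 1: P̄ = F·P·Fᵀ + Q = [15945/749 -15318/749; -15318/749 17853/749]
step 1: y = z − H·x̄ = [169/749]
step 1: S = H·P̄·Hᵀ + R = [581404/749]
step 1: K = P̄·Hᵀ·S⁻¹ = [-93789/581404; 99513/581404]
step 1: x' = x̄ + K·y = [279243/581404, 85329/581404]
step 1: P' = (I − K·H)·P̄ = [632991/581404 570465/581404; 570465/581404 636807/581404]
step 2: x̄ = F·x = [449901/581404, -255987/581404]
step 2: P̄ = F·P·Fᵀ + Q = [6043483/581404 -5532237/581404; -5532237/581404 7475475/581404]
step 2: y = z − H·x̄ = [93363/145351]
step 2: S = H·P̄·Hᵀ + R = [55603424/145351]
step 2: K = P̄·Hᵀ·S⁻¹ = [-4340895/27801712; 1219473/6950428]
step 2: x' = x̄ + K·y = [18725193/27801712, -1138455/3475214]
step 2: P' = (I − K·H)·P̄ = [14853887/13900856 6703461/6950428; 6703461/6950428 7516443/6950428]

step 0: x' = [63/107, -27/749], P' = [244/107 234/107; 234/107 1734/749]
step 1: x' = [279243/581404, 85329/581404], P' = [632991/581404 570465/581404; 570465/581404 636807/581404]
step 2: x' = [18725193/27801712, -1138455/3475214], P' = [14853887/13900856 6703461/6950428; 6703461/6950428 7516443/6950428]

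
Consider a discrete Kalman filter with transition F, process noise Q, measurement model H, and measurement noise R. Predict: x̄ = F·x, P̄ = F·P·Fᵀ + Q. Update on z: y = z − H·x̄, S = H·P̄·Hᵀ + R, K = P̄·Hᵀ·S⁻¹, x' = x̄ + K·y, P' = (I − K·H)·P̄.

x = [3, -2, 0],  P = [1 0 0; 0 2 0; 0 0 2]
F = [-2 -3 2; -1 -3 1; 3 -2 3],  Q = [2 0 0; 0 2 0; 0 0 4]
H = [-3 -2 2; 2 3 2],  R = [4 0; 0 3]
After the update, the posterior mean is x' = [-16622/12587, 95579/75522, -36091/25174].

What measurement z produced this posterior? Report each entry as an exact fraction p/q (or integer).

x̄ = F·x = [0, 3, 13]
P̄ = F·P·Fᵀ + Q = [32 24 18; 24 23 15; 18 15 39]
S = H·P̄·Hᵀ + R = [492 -492; -492 1106]
K = P̄·Hᵀ·S⁻¹ = [-1451/12587 32/307; -6251/75522 59/614; 2983/12587 153/614]
x' − x̄ = [-16622/12587, -130987/75522, -363353/25174] = K·y
y = (KᵀK)⁻¹·Kᵀ·(x' − x̄) = [-22, -37]
z = y + H·x̄ = [-22, -37] + [20, 35] = [-2, -2]

z = [-2, -2]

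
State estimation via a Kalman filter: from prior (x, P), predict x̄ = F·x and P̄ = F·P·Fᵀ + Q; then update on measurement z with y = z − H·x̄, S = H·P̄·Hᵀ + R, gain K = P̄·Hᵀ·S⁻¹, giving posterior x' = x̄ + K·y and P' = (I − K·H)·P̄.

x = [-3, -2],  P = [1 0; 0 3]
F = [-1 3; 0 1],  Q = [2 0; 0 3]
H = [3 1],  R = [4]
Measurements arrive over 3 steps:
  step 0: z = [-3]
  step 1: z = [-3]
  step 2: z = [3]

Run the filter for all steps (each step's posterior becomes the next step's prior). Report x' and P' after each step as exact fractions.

step 0: x̄ = F·x = [-3, -2]
step 0: P̄ = F·P·Fᵀ + Q = [30 9; 9 6]
step 0: y = z − H·x̄ = [8]
step 0: S = H·P̄·Hᵀ + R = [334]
step 0: K = P̄·Hᵀ·S⁻¹ = [99/334; 33/334]
step 0: x' = x̄ + K·y = [-105/167, -202/167]
step 0: P' = (I − K·H)·P̄ = [219/334 -261/334; -261/334 915/334]
step 1: x̄ = F·x = [-3, -202/167]
step 1: P̄ = F·P·Fᵀ + Q = [32 9; 9 1917/334]
step 1: y = z − H·x̄ = [1204/167]
step 1: S = H·P̄·Hᵀ + R = [117481/334]
step 1: K = P̄·Hᵀ·S⁻¹ = [5010/16783; 10935/117481]
step 1: x' = x̄ + K·y = [-14229/16783, -9038/16783]
step 1: P' = (I − K·H)·P̄ = [11006/16783 -12978/16783; -12978/16783 316278/117481]
step 2: x̄ = F·x = [-12885/16783, -9038/16783]
step 2: P̄ = F·P·Fᵀ + Q = [3703582/117481 1039680/117481; 1039680/117481 668721/117481]
step 2: y = z − H·x̄ = [98042/16783]
step 2: S = H·P̄·Hᵀ + R = [40708963/117481]
step 2: K = P̄·Hᵀ·S⁻¹ = [12150426/40708963; 3787761/40708963]
step 2: x' = x̄ + K·y = [39725739/40708963, 204496/40708963]
step 2: P' = (I − K·H)·P̄ = [26694790/40708963 -31482666/40708963; -31482666/40708963 109599042/40708963]

step 0: x' = [-105/167, -202/167], P' = [219/334 -261/334; -261/334 915/334]
step 1: x' = [-14229/16783, -9038/16783], P' = [11006/16783 -12978/16783; -12978/16783 316278/117481]
step 2: x' = [39725739/40708963, 204496/40708963], P' = [26694790/40708963 -31482666/40708963; -31482666/40708963 109599042/40708963]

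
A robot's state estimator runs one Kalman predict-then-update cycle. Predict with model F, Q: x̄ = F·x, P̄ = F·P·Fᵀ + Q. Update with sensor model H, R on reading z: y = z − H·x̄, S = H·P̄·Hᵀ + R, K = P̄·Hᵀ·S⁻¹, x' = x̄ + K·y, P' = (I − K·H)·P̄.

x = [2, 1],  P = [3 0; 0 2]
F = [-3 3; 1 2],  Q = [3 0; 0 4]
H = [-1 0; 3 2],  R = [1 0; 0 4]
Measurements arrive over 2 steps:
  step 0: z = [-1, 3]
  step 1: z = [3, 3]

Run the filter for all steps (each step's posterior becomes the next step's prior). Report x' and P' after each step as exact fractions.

step 0: x' = [255/446, 775/892], P' = [759/892 -2127/1784; -2127/1784 9303/3568]
step 1: x' = [-3238323/1565935, 6441823/1565935], P' = [1033356/1565935 -1264464/1565935; -1264464/1565935 574552/313187]

step 0: x̄ = F·x = [-3, 4]
step 0: P̄ = F·P·Fᵀ + Q = [48 3; 3 15]
step 0: y = z − H·x̄ = [-4, 4]
step 0: S = H·P̄·Hᵀ + R = [49 -150; -150 532]
step 0: K = P̄·Hᵀ·S⁻¹ = [-759/892 75/1784; 2127/1784 1461/3568]
step 0: x' = x̄ + K·y = [255/446, 775/892]
step 0: P' = (I − K·H)·P̄ = [759/892 -2127/1784; -2127/1784 9303/3568]
step 1: x̄ = F·x = [795/892, 515/223]
step 1: P̄ = F·P·Fᵀ + Q = [198327/3568 3717/223; 3717/223 2344/223]
step 1: y = z − H·x̄ = [3471/892, -3829/892]
step 1: S = H·P̄·Hᵀ + R = [201895/3568 -713925/3568; -713925/3568 2662895/3568]
step 1: K = P̄·Hᵀ·S⁻¹ = [-1033356/1565935 28557/313187; 1264464/1565935 488032/1565935]
step 1: x' = x̄ + K·y = [-3238323/1565935, 6441823/1565935]
step 1: P' = (I − K·H)·P̄ = [1033356/1565935 -1264464/1565935; -1264464/1565935 574552/313187]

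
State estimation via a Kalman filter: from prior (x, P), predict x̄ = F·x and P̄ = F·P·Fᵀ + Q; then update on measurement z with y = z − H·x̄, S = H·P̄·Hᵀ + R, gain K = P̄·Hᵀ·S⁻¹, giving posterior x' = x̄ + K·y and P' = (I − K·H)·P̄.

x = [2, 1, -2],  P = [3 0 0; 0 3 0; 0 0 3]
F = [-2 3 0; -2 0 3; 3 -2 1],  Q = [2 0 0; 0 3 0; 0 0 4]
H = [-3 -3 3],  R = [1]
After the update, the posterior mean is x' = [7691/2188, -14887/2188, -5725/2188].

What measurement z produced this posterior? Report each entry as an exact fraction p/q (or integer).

z = [2]

x̄ = F·x = [-1, -10, 2]
P̄ = F·P·Fᵀ + Q = [41 12 -36; 12 42 -9; -36 -9 46]
S = H·P̄·Hᵀ + R = [2188]
K = P̄·Hᵀ·S⁻¹ = [-267/2188; -189/2188; 273/2188]
x' − x̄ = [9879/2188, 6993/2188, -10101/2188] = K·y
y = (KᵀK)⁻¹·Kᵀ·(x' − x̄) = [-37]
z = y + H·x̄ = [-37] + [39] = [2]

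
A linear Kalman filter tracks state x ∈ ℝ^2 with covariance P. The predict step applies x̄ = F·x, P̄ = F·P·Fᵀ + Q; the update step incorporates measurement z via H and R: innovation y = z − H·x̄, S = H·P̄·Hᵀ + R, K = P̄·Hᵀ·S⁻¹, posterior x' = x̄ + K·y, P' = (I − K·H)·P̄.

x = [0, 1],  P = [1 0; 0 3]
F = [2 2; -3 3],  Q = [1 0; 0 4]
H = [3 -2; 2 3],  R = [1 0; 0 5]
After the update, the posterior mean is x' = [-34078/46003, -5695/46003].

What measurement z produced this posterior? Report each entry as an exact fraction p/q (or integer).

x̄ = F·x = [2, 3]
P̄ = F·P·Fᵀ + Q = [17 12; 12 40]
S = H·P̄·Hᵀ + R = [170 -78; -78 577]
K = P̄·Hᵀ·S⁻¹ = [21039/92006 7003/46003; -7078/46003 10524/46003]
x' − x̄ = [-126084/46003, -143704/46003] = K·y
y = (KᵀK)⁻¹·Kᵀ·(x' − x̄) = [-2, -15]
z = y + H·x̄ = [-2, -15] + [0, 13] = [-2, -2]

z = [-2, -2]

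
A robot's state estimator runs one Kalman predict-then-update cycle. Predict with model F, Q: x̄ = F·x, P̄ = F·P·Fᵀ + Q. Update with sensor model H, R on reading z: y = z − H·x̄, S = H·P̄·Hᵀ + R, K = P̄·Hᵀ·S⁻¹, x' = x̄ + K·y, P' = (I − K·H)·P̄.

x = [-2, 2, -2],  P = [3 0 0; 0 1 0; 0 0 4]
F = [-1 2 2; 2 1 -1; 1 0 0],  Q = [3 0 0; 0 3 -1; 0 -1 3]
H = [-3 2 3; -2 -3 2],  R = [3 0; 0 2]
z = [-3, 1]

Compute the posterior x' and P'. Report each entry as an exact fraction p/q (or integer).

x̄ = F·x = [2, 0, -2]
P̄ = F·P·Fᵀ + Q = [26 -12 -3; -12 20 5; -3 5 6]
y = z − H·x̄ = [9, 9]
S = H·P̄·Hᵀ + R = [629 23; 23 130]
K = P̄·Hᵀ·S⁻¹ = [-13924/81241 -11285/81241; 12428/81241 -18447/81241; 4741/81241 1036/81241]
x' = x̄ + K·y = [-64399/81241, -54171/81241, -110489/81241]
P' = (I − K·H)·P̄ = [318432/81241 -1218/81241 305320/81241; -1218/81241 14250/81241 1710/81241; 305320/81241 1710/81241 308921/81241]

x' = [-64399/81241, -54171/81241, -110489/81241]
P' = [318432/81241 -1218/81241 305320/81241; -1218/81241 14250/81241 1710/81241; 305320/81241 1710/81241 308921/81241]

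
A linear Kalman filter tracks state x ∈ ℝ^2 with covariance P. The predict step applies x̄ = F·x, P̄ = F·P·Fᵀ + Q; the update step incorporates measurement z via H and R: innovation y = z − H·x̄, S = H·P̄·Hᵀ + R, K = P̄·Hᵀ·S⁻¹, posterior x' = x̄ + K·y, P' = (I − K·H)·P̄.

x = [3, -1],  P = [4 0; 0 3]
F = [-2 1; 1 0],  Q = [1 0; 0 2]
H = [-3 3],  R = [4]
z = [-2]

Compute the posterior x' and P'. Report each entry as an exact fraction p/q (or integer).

x̄ = F·x = [-7, 3]
P̄ = F·P·Fᵀ + Q = [20 -8; -8 6]
y = z − H·x̄ = [-32]
S = H·P̄·Hᵀ + R = [382]
K = P̄·Hᵀ·S⁻¹ = [-42/191; 21/191]
x' = x̄ + K·y = [7/191, -99/191]
P' = (I − K·H)·P̄ = [292/191 236/191; 236/191 264/191]

x' = [7/191, -99/191]
P' = [292/191 236/191; 236/191 264/191]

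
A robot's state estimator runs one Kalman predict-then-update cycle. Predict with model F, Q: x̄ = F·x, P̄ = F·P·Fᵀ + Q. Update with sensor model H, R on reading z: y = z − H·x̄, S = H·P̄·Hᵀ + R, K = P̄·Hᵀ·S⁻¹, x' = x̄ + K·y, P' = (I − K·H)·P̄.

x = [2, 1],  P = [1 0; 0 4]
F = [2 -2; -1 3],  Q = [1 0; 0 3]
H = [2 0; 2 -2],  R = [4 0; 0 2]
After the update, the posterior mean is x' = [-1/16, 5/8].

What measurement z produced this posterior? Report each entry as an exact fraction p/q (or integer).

x̄ = F·x = [2, 1]
P̄ = F·P·Fᵀ + Q = [21 -26; -26 40]
S = H·P̄·Hᵀ + R = [88 188; 188 454]
K = P̄·Hᵀ·S⁻¹ = [349/1152 47/576; 151/576 -115/288]
x' − x̄ = [-33/16, -3/8] = K·y
y = (KᵀK)⁻¹·Kᵀ·(x' − x̄) = [-6, -3]
z = y + H·x̄ = [-6, -3] + [4, 2] = [-2, -1]

z = [-2, -1]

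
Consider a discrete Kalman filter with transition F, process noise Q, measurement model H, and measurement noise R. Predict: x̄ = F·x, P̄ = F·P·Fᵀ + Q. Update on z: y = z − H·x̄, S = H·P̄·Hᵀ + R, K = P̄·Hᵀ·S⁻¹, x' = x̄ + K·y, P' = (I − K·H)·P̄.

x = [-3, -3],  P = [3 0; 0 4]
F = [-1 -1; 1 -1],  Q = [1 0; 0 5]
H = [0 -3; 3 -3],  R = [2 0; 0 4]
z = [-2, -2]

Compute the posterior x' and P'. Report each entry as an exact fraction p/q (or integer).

x' = [3768/8459, 6738/8459]
P' = [5194/8459 1718/8459; 1718/8459 1806/8459]

x̄ = F·x = [6, 0]
P̄ = F·P·Fᵀ + Q = [8 1; 1 12]
y = z − H·x̄ = [-2, -20]
S = H·P̄·Hᵀ + R = [110 99; 99 166]
K = P̄·Hᵀ·S⁻¹ = [-2577/8459 237/769; -2709/8459 -6/769]
x' = x̄ + K·y = [3768/8459, 6738/8459]
P' = (I − K·H)·P̄ = [5194/8459 1718/8459; 1718/8459 1806/8459]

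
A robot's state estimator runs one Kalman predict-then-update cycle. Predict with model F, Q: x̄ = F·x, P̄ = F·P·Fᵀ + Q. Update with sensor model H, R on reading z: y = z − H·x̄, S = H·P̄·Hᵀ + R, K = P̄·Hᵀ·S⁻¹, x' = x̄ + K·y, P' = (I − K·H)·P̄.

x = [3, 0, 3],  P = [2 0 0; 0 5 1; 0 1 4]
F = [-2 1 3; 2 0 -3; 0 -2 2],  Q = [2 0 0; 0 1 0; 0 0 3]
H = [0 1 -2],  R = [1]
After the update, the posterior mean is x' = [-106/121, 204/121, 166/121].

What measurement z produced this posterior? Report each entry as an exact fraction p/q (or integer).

x̄ = F·x = [3, -3, 6]
P̄ = F·P·Fᵀ + Q = [57 -47 10; -47 45 -18; 10 -18 31]
S = H·P̄·Hᵀ + R = [242]
K = P̄·Hᵀ·S⁻¹ = [-67/242; 81/242; -40/121]
x' − x̄ = [-469/121, 567/121, -560/121] = K·y
y = (KᵀK)⁻¹·Kᵀ·(x' − x̄) = [14]
z = y + H·x̄ = [14] + [-15] = [-1]

z = [-1]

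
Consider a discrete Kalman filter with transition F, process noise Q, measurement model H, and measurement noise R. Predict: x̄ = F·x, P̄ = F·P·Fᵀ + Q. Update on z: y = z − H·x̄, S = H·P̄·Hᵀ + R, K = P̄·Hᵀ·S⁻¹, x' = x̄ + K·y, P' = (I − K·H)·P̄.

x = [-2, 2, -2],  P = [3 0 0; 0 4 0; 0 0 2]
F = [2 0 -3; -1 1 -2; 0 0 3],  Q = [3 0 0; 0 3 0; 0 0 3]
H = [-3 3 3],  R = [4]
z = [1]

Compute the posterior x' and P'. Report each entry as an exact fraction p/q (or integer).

x' = [1169/652, 8, -3831/652]
P' = [3291/652 6 -801/652; 6 18 -12; -801/652 -12 7131/652]

x̄ = F·x = [2, 8, -6]
P̄ = F·P·Fᵀ + Q = [33 6 -18; 6 18 -12; -18 -12 21]
y = z − H·x̄ = [1]
S = H·P̄·Hᵀ + R = [652]
K = P̄·Hᵀ·S⁻¹ = [-135/652; 0; 81/652]
x' = x̄ + K·y = [1169/652, 8, -3831/652]
P' = (I − K·H)·P̄ = [3291/652 6 -801/652; 6 18 -12; -801/652 -12 7131/652]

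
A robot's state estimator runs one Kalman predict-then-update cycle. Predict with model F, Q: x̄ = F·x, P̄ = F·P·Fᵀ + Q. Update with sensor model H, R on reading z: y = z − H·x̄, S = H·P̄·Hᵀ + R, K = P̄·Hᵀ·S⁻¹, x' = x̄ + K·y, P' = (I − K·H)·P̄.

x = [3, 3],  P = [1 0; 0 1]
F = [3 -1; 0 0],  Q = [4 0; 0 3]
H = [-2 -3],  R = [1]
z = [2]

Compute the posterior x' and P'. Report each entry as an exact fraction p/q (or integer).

x̄ = F·x = [6, 0]
P̄ = F·P·Fᵀ + Q = [14 0; 0 3]
y = z − H·x̄ = [14]
S = H·P̄·Hᵀ + R = [84]
K = P̄·Hᵀ·S⁻¹ = [-1/3; -3/28]
x' = x̄ + K·y = [4/3, -3/2]
P' = (I − K·H)·P̄ = [14/3 -3; -3 57/28]

x' = [4/3, -3/2]
P' = [14/3 -3; -3 57/28]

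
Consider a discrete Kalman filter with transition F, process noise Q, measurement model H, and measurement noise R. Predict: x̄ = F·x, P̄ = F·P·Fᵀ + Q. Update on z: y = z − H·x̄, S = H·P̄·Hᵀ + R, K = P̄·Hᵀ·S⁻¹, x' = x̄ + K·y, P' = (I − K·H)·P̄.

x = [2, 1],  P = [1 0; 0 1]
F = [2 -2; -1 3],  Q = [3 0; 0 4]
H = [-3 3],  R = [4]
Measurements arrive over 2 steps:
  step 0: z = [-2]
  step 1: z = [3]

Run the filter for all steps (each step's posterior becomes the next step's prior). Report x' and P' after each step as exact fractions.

step 0: x' = [689/373, 439/373], P' = [854/373 778/373; 778/373 866/373]
step 1: x' = [18265/15791, 33860/15791], P' = [46060/15791 44096/15791; 44096/15791 245088/78955]

step 0: x̄ = F·x = [2, 1]
step 0: P̄ = F·P·Fᵀ + Q = [11 -8; -8 14]
step 0: y = z − H·x̄ = [1]
step 0: S = H·P̄·Hᵀ + R = [373]
step 0: K = P̄·Hᵀ·S⁻¹ = [-57/373; 66/373]
step 0: x' = x̄ + K·y = [689/373, 439/373]
step 0: P' = (I − K·H)·P̄ = [854/373 778/373; 778/373 866/373]
step 1: x̄ = F·x = [500/373, 628/373]
step 1: P̄ = F·P·Fᵀ + Q = [1775/373 -680/373; -680/373 5472/373]
step 1: y = z − H·x̄ = [735/373]
step 1: S = H·P̄·Hᵀ + R = [78955/373]
step 1: K = P̄·Hᵀ·S⁻¹ = [-1473/15791; 18456/78955]
step 1: x' = x̄ + K·y = [18265/15791, 33860/15791]
step 1: P' = (I − K·H)·P̄ = [46060/15791 44096/15791; 44096/15791 245088/78955]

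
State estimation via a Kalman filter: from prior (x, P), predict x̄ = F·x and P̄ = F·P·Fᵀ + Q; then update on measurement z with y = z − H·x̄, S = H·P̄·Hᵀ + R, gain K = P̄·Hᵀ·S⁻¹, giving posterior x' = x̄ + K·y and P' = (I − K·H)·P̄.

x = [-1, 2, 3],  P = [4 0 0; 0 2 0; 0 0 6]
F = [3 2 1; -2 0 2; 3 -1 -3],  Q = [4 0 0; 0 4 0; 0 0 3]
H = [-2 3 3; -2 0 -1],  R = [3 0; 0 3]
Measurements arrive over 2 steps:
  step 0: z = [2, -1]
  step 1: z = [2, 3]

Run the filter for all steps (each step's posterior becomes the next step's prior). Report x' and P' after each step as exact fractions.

step 0: x̄ = F·x = [4, 8, -14]
step 0: P̄ = F·P·Fᵀ + Q = [54 -12 14; -12 44 -60; 14 -60 95]
step 0: y = z − H·x̄ = [28, -7]
step 0: S = H·P̄·Hᵀ + R = [366 127; 127 370]
step 0: K = P̄·Hᵀ·S⁻¹ = [-22246/119291 -31698/119291; -19548/119291 33792/119291; 44111/119291 -54797/119291]
step 0: x' = x̄ + K·y = [76162/119291, 170440/119291, -51387/119291]
step 0: P' = (I − K·H)·P̄ = [305466/119291 697236/119291 -515838/119291; 697236/119291 1941124/119291 -1495848/119291; -515838/119291 -1495848/119291 1196067/119291]
step 1: x̄ = F·x = [517979/119291, -255098/119291, 212207/119291]
step 1: P̄ = F·P·Fᵀ + Q = [11475333/119291 -10276350/119291 10936417/119291; -10276350/119291 10610000/119291 -10813086/119291; 10936417/119291 -10813086/119291 11939374/119291]
step 1: y = z − H·x̄ = [1403213/119291, 1606038/119291]
step 1: S = H·P̄·Hᵀ + R = [46647219/119291 60434900/119291; 60434900/119291 101944247/119291]
step 1: K = P̄·Hᵀ·S⁻¹ = [-753248705/9246619423 -2627107047/9246619423; 1152903714/9246619423 2161493874/9246619423; 1325192710/9246619423 -3852463672/9246619423]
step 1: x' = x̄ + K·y = [-4079498374/9246619423, 22888706240/9246619423, -19829476195/9246619423]
step 1: P' = (I − K·H)·P̄ = [10789303863/9246619423 20136907122/9246619423 -13697286585/9246619423; 20136907122/9246619423 61335804328/9246619423 -46758295866/9246619423; -13697286585/9246619423 -46758295866/9246619423 38951964186/9246619423]

step 0: x' = [76162/119291, 170440/119291, -51387/119291], P' = [305466/119291 697236/119291 -515838/119291; 697236/119291 1941124/119291 -1495848/119291; -515838/119291 -1495848/119291 1196067/119291]
step 1: x' = [-4079498374/9246619423, 22888706240/9246619423, -19829476195/9246619423], P' = [10789303863/9246619423 20136907122/9246619423 -13697286585/9246619423; 20136907122/9246619423 61335804328/9246619423 -46758295866/9246619423; -13697286585/9246619423 -46758295866/9246619423 38951964186/9246619423]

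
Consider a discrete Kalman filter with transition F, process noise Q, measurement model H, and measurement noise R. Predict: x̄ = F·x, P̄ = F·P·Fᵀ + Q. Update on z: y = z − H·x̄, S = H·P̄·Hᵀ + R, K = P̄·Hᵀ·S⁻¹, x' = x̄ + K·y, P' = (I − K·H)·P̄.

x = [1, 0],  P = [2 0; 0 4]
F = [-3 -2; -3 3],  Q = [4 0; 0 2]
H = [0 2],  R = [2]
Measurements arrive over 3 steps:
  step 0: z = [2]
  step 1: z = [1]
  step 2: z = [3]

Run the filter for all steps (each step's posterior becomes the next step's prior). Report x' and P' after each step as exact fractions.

step 0: x' = [-387/113, 109/113], P' = [4222/113 -6/113; -6/113 56/113]
step 1: x' = [-61109/15557, 40324/77785], P' = [288658/15557 7536/15557; 7536/15557 38836/77785]
step 2: x' = [-3294469/3672959, 39486999/25710713], P' = [69554746/3672959 1806222/3672959; 1806222/3672959 12816464/25710713]

step 0: x̄ = F·x = [-3, -3]
step 0: P̄ = F·P·Fᵀ + Q = [38 -6; -6 56]
step 0: y = z − H·x̄ = [8]
step 0: S = H·P̄·Hᵀ + R = [226]
step 0: K = P̄·Hᵀ·S⁻¹ = [-6/113; 56/113]
step 0: x' = x̄ + K·y = [-387/113, 109/113]
step 0: P' = (I − K·H)·P̄ = [4222/113 -6/113; -6/113 56/113]
step 1: x̄ = F·x = [943/113, 1488/113]
step 1: P̄ = F·P·Fᵀ + Q = [38602/113 37680/113; 37680/113 38836/113]
step 1: y = z − H·x̄ = [-2863/113]
step 1: S = H·P̄·Hᵀ + R = [155570/113]
step 1: K = P̄·Hᵀ·S⁻¹ = [7536/15557; 38836/77785]
step 1: x' = x̄ + K·y = [-61109/15557, 40324/77785]
step 1: P' = (I − K·H)·P̄ = [288658/15557 7536/15557; 7536/15557 38836/77785]
step 2: x̄ = F·x = [835987/77785, 1037607/77785]
step 2: P̄ = F·P·Fᵀ + Q = [13908254/77785 12643554/77785; 12643554/77785 12816464/77785]
step 2: y = z − H·x̄ = [-1841859/77785]
step 2: S = H·P̄·Hᵀ + R = [51421426/77785]
step 2: K = P̄·Hᵀ·S⁻¹ = [1806222/3672959; 12816464/25710713]
step 2: x' = x̄ + K·y = [-3294469/3672959, 39486999/25710713]
step 2: P' = (I − K·H)·P̄ = [69554746/3672959 1806222/3672959; 1806222/3672959 12816464/25710713]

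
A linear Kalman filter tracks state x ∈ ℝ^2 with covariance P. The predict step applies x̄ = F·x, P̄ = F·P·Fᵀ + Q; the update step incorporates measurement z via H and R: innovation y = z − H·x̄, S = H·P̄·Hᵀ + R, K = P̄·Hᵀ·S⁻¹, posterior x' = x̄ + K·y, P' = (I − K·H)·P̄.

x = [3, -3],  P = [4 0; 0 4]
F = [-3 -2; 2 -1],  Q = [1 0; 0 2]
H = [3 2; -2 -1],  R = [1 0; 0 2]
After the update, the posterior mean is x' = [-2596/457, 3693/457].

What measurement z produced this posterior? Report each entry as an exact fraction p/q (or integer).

x̄ = F·x = [-3, 9]
P̄ = F·P·Fᵀ + Q = [53 -16; -16 22]
S = H·P̄·Hᵀ + R = [374 -250; -250 172]
K = P̄·Hᵀ·S⁻¹ = [-164/457 -955/914; 453/457 685/457]
x' − x̄ = [-1225/457, -420/457] = K·y
y = (KᵀK)⁻¹·Kᵀ·(x' − x̄) = [-10, 6]
z = y + H·x̄ = [-10, 6] + [9, -3] = [-1, 3]

z = [-1, 3]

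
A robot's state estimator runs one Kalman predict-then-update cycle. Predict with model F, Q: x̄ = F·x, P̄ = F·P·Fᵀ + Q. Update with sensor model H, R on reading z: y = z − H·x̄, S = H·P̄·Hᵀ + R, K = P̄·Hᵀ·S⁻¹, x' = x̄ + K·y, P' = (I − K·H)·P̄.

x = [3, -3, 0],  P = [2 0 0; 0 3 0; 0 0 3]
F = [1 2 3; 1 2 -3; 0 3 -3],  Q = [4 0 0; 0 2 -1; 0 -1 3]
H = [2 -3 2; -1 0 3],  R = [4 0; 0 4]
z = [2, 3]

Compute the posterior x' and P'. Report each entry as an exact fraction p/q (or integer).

x̄ = F·x = [-3, -3, -9]
P̄ = F·P·Fᵀ + Q = [45 -13 -9; -13 43 44; -9 44 57]
y = z − H·x̄ = [17, 27]
S = H·P̄·Hᵀ + R = [355 -219; -219 616]
K = P̄·Hᵀ·S⁻¹ = [52608/170719 -1251/170719; -9517/170719 36802/170719; 17244/170719 56016/170719]
x' = x̄ + K·y = [348402/170719, 319708/170719, 269109/170719]
P' = (I − K·H)·P̄ = [1752795/170719 1486784/170719 582597/170719; 1486784/170719 1366988/170719 544664/170719; 582597/170719 544664/170719 268887/170719]

x' = [348402/170719, 319708/170719, 269109/170719]
P' = [1752795/170719 1486784/170719 582597/170719; 1486784/170719 1366988/170719 544664/170719; 582597/170719 544664/170719 268887/170719]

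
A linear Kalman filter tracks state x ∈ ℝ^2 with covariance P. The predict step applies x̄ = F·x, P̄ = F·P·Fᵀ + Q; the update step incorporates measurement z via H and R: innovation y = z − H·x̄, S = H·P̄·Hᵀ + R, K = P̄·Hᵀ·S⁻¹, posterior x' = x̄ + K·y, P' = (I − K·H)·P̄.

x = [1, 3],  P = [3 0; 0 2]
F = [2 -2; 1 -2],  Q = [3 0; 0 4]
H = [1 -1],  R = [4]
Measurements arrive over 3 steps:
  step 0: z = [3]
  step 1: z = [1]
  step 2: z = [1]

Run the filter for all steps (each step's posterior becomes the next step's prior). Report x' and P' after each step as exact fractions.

step 0: x̄ = F·x = [-4, -5]
step 0: P̄ = F·P·Fᵀ + Q = [23 14; 14 15]
step 0: y = z − H·x̄ = [2]
step 0: S = H·P̄·Hᵀ + R = [14]
step 0: K = P̄·Hᵀ·S⁻¹ = [9/14; -1/14]
step 0: x' = x̄ + K·y = [-19/7, -36/7]
step 0: P' = (I − K·H)·P̄ = [241/14 205/14; 205/14 209/14]
step 1: x̄ = F·x = [34/7, 53/7]
step 1: P̄ = F·P·Fᵀ + Q = [101/7 44/7; 44/7 313/14]
step 1: y = z − H·x̄ = [26/7]
step 1: S = H·P̄·Hᵀ + R = [395/14]
step 1: K = P̄·Hᵀ·S⁻¹ = [114/395; -45/79]
step 1: x' = x̄ + K·y = [2342/395, 431/79]
step 1: P' = (I − K·H)·P̄ = [4771/395 863/79; 863/79 1043/79]
step 2: x̄ = F·x = [374/395, -1968/395]
step 2: P̄ = F·P·Fᵀ + Q = [6609/395 4512/395; 4512/395 9951/395]
step 2: y = z − H·x̄ = [-1947/395]
step 2: S = H·P̄·Hᵀ + R = [9116/395]
step 2: K = P̄·Hᵀ·S⁻¹ = [2097/9116; -5439/9116]
step 2: x' = x̄ + K·y = [-1705/9116, -18609/9116]
step 2: P' = (I − K·H)·P̄ = [141393/9116 133005/9116; 133005/9116 154761/9116]

step 0: x' = [-19/7, -36/7], P' = [241/14 205/14; 205/14 209/14]
step 1: x' = [2342/395, 431/79], P' = [4771/395 863/79; 863/79 1043/79]
step 2: x' = [-1705/9116, -18609/9116], P' = [141393/9116 133005/9116; 133005/9116 154761/9116]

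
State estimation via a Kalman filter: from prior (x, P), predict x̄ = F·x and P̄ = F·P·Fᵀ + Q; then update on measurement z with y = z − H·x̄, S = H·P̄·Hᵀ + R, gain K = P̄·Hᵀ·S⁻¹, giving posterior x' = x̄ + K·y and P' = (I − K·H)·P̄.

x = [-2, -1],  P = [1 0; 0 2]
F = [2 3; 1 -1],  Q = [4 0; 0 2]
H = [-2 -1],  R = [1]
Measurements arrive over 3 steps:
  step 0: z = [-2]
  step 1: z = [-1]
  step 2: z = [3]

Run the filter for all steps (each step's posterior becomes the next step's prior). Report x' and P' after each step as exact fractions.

step 0: x̄ = F·x = [-7, -1]
step 0: P̄ = F·P·Fᵀ + Q = [26 -4; -4 5]
step 0: y = z − H·x̄ = [-17]
step 0: S = H·P̄·Hᵀ + R = [94]
step 0: K = P̄·Hᵀ·S⁻¹ = [-24/47; 3/94]
step 0: x' = x̄ + K·y = [79/47, -145/94]
step 0: P' = (I − K·H)·P̄ = [70/47 -116/47; -116/47 461/94]
step 1: x̄ = F·x = [-119/94, 303/94]
step 1: P̄ = F·P·Fᵀ + Q = [2301/94 -1335/94; -1335/94 1253/94]
step 1: y = z − H·x̄ = [-29/94]
step 1: S = H·P̄·Hᵀ + R = [5211/94]
step 1: K = P̄·Hᵀ·S⁻¹ = [-121/193; 1417/5211]
step 1: x' = x̄ + K·y = [-207/193, 16360/5211]
step 1: P' = (I − K·H)·P̄ = [519/193 -917/193; -917/193 48101/5211]
step 2: x̄ = F·x = [12634/1737, -21949/5211]
step 2: P̄ = F·P·Fᵀ + Q = [23633/579 -47012/1737; -47012/1737 122054/5211]
step 2: y = z − H·x̄ = [69488/5211]
step 2: S = H·P̄·Hᵀ + R = [413909/5211]
step 2: K = P̄·Hᵀ·S⁻¹ = [-284358/413909; 160018/413909]
step 2: x' = x̄ + K·y = [-781326/413909, 390413/413909]
step 2: P' = (I − K·H)·P̄ = [1377419/413909 -2470480/413909; -2470480/413909 4780942/413909]

step 0: x' = [79/47, -145/94], P' = [70/47 -116/47; -116/47 461/94]
step 1: x' = [-207/193, 16360/5211], P' = [519/193 -917/193; -917/193 48101/5211]
step 2: x' = [-781326/413909, 390413/413909], P' = [1377419/413909 -2470480/413909; -2470480/413909 4780942/413909]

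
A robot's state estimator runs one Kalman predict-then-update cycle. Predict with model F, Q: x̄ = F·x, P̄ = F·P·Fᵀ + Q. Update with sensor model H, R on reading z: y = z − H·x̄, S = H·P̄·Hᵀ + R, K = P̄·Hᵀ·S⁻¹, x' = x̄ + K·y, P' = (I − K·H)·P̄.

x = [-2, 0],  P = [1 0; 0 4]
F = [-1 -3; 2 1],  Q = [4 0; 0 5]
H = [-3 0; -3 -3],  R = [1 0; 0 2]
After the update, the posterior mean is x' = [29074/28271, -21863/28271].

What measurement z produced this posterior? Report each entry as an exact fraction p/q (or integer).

z = [-3, -1]

x̄ = F·x = [2, -4]
P̄ = F·P·Fᵀ + Q = [41 -14; -14 13]
S = H·P̄·Hᵀ + R = [370 243; 243 236]
K = P̄·Hᵀ·S⁻¹ = [-9345/28271 -81/28271; 9183/28271 -9096/28271]
x' − x̄ = [-27468/28271, 91221/28271] = K·y
y = (KᵀK)⁻¹·Kᵀ·(x' − x̄) = [3, -7]
z = y + H·x̄ = [3, -7] + [-6, 6] = [-3, -1]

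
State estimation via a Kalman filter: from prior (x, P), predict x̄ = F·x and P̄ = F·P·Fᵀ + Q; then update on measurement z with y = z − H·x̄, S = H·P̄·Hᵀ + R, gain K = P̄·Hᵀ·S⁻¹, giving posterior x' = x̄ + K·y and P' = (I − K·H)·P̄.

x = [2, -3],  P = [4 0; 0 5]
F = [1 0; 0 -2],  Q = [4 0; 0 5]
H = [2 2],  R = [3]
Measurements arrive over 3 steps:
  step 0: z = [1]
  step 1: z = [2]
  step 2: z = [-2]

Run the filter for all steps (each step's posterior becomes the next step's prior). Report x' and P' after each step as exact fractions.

step 0: x̄ = F·x = [2, 6]
step 0: P̄ = F·P·Fᵀ + Q = [8 0; 0 25]
step 0: y = z − H·x̄ = [-15]
step 0: S = H·P̄·Hᵀ + R = [135]
step 0: K = P̄·Hᵀ·S⁻¹ = [16/135; 10/27]
step 0: x' = x̄ + K·y = [2/9, 4/9]
step 0: P' = (I − K·H)·P̄ = [824/135 -160/27; -160/27 175/27]
step 1: x̄ = F·x = [2/9, -8/9]
step 1: P̄ = F·P·Fᵀ + Q = [1364/135 320/27; 320/27 835/27]
step 1: y = z − H·x̄ = [10/3]
step 1: S = H·P̄·Hᵀ + R = [3929/15]
step 1: K = P̄·Hᵀ·S⁻¹ = [1976/11787; 3850/11787]
step 1: x' = x̄ + K·y = [9206/11787, 2356/11787]
step 1: P' = (I − K·H)·P̄ = [32324/11787 -29360/11787; -29360/11787 35135/11787]
step 2: x̄ = F·x = [9206/11787, -4712/11787]
step 2: P̄ = F·P·Fᵀ + Q = [79472/11787 58720/11787; 58720/11787 199475/11787]
step 2: y = z − H·x̄ = [-10854/3929]
step 2: S = H·P̄·Hᵀ + R = [540303/3929]
step 2: K = P̄·Hᵀ·S⁻¹ = [92128/540303; 172130/540303]
step 2: x' = x̄ + K·y = [167486/540303, -691508/540303]
step 2: P' = (I − K·H)·P̄ = [494224/180101 -448160/180101; -448160/180101 534225/180101]

step 0: x' = [2/9, 4/9], P' = [824/135 -160/27; -160/27 175/27]
step 1: x' = [9206/11787, 2356/11787], P' = [32324/11787 -29360/11787; -29360/11787 35135/11787]
step 2: x' = [167486/540303, -691508/540303], P' = [494224/180101 -448160/180101; -448160/180101 534225/180101]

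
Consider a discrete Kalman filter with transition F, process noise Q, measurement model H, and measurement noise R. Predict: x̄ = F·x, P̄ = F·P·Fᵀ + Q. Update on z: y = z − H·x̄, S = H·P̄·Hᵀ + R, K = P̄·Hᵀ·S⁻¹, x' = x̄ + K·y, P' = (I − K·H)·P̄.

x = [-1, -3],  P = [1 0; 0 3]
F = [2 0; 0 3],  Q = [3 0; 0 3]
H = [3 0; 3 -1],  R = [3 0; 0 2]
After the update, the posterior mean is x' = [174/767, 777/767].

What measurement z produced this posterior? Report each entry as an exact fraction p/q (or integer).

z = [2, -1]

x̄ = F·x = [-2, -9]
P̄ = F·P·Fᵀ + Q = [7 0; 0 30]
S = H·P̄·Hᵀ + R = [66 63; 63 95]
K = P̄·Hᵀ·S⁻¹ = [224/767 21/767; 630/767 -660/767]
x' − x̄ = [1708/767, 7680/767] = K·y
y = (KᵀK)⁻¹·Kᵀ·(x' − x̄) = [8, -4]
z = y + H·x̄ = [8, -4] + [-6, 3] = [2, -1]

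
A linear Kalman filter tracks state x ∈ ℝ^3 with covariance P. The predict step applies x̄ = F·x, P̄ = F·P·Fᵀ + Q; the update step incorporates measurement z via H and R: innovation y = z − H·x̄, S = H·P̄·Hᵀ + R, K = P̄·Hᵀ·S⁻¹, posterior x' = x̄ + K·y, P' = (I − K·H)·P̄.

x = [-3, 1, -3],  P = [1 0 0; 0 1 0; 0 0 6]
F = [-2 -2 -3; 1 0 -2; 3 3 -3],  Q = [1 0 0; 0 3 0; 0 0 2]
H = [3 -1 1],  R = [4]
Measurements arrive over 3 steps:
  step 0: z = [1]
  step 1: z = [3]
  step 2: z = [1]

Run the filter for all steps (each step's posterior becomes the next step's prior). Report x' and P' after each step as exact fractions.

step 0: x' = [873/643, -2365/643, -4189/643], P' = [1700/643 -399/643 -4711/643; -399/643 5235/643 6884/643; -4711/643 6884/643 21661/643]
step 1: x' = [4967045/2278573, 504789/2278573, -7386371/2278573], P' = [20718453/2278573 -16114587/2278573 -75309678/2278573; -16114587/2278573 33687015/2278573 83936432/2278573; -75309678/2278573 83936432/2278573 311994322/2278573]
step 2: x' = [-59915365425/30499786489, 113243270051/30499786489, 323689963175/30499786489], P' = [304014594822/30499786489 -250856298612/30499786489 -1124767372250/30499786489; -250856298612/30499786489 496298741208/30499786489 1276278671516/30499786489; -1124767372250/30499786489 1276278671516/30499786489 4685556379042/30499786489]

step 0: x̄ = F·x = [13, 3, 3]
step 0: P̄ = F·P·Fᵀ + Q = [63 34 42; 34 28 39; 42 39 74]
step 0: y = z − H·x̄ = [-38]
step 0: S = H·P̄·Hᵀ + R = [643]
step 0: K = P̄·Hᵀ·S⁻¹ = [197/643; 113/643; 161/643]
step 0: x' = x̄ + K·y = [873/643, -2365/643, -4189/643]
step 0: P' = (I − K·H)·P̄ = [1700/643 -399/643 -4711/643; -399/643 5235/643 6884/643; -4711/643 6884/643 21661/643]
step 1: x̄ = F·x = [15551/643, 9251/643, 8091/643]
step 1: P̄ = F·P·Fᵀ + Q = [246216/643 150189/643 151608/643; 150189/643 109117/643 134964/643; 151608/643 134964/643 212354/643]
step 1: y = z − H·x̄ = [-43564/643]
step 1: S = H·P̄·Hᵀ + R = [2278573/643]
step 1: K = P̄·Hᵀ·S⁻¹ = [740067/2278573; 476414/2278573; 532214/2278573]
step 1: x' = x̄ + K·y = [4967045/2278573, 504789/2278573, -7386371/2278573]
step 1: P' = (I − K·H)·P̄ = [20718453/2278573 -16114587/2278573 -75309678/2278573; -16114587/2278573 33687015/2278573 83936432/2278573; -75309678/2278573 83936432/2278573 311994322/2278573]
step 2: x̄ = F·x = [11215445/2278573, 19739787/2278573, 38574615/2278573]
step 2: P̄ = F·P·Fᵀ + Q = [3002453695/2278573 2123194250/2278573 2649010872/2278573; 2123194250/2278573 1576770172/2278573 2059946040/2278573; 2649010872/2278573 2059946040/2278573 2856811118/2278573]
step 2: y = z − H·x̄ = [-50202590/2278573]
step 2: S = H·P̄·Hᵀ + R = [30499786489/2278573]
step 2: K = P̄·Hᵀ·S⁻¹ = [9533177707/30499786489; 6852758618/30499786489; 8743897694/30499786489]
step 2: x' = x̄ + K·y = [-59915365425/30499786489, 113243270051/30499786489, 323689963175/30499786489]
step 2: P' = (I − K·H)·P̄ = [304014594822/30499786489 -250856298612/30499786489 -1124767372250/30499786489; -250856298612/30499786489 496298741208/30499786489 1276278671516/30499786489; -1124767372250/30499786489 1276278671516/30499786489 4685556379042/30499786489]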